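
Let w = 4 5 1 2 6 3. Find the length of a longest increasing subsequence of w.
3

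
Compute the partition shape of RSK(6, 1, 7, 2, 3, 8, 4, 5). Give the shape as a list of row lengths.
[5, 3]

Row-insert each entry into an empty tableau.

After inserting 6: P = [[6]].
After inserting 1: P = [[1], [6]].
After inserting 7: P = [[1, 7], [6]].
After inserting 2: P = [[1, 2], [6, 7]].
After inserting 3: P = [[1, 2, 3], [6, 7]].
After inserting 8: P = [[1, 2, 3, 8], [6, 7]].
After inserting 4: P = [[1, 2, 3, 4], [6, 7, 8]].
After inserting 5: P = [[1, 2, 3, 4, 5], [6, 7, 8]].

The final insertion tableau P = [[1, 2, 3, 4, 5], [6, 7, 8]] has shape [5, 3].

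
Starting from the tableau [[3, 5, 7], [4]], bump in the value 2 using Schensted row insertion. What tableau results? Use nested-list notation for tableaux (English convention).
[[2, 5, 7], [3], [4]]

In row 1, 2 replaces 3 (the leftmost entry greater than 2); 3 is bumped to row 2. In row 2, 3 replaces 4 (the leftmost entry greater than 3); 4 is bumped to row 3. 4 starts a new row 3. The new tableau is [[2, 5, 7], [3], [4]].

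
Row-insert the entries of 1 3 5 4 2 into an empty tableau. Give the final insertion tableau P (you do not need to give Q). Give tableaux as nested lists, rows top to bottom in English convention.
Insert 1: appended to row 1. P = [[1]].
Insert 3: appended to row 1. P = [[1, 3]].
Insert 5: appended to row 1. P = [[1, 3, 5]].
Insert 4: 4 bumps 5 from row 1; 5 starts row 2. P = [[1, 3, 4], [5]].
Insert 2: 2 bumps 3 from row 1; 3 bumps 5 from row 2; 5 starts row 3. P = [[1, 2, 4], [3], [5]].

So P = [[1, 2, 4], [3], [5]].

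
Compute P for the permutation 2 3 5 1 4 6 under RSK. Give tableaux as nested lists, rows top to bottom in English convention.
P = [[1, 3, 4, 6], [2, 5]]

Insert 2: appended to row 1. P = [[2]].
Insert 3: appended to row 1. P = [[2, 3]].
Insert 5: appended to row 1. P = [[2, 3, 5]].
Insert 1: 1 bumps 2 from row 1; 2 starts row 2. P = [[1, 3, 5], [2]].
Insert 4: 4 bumps 5 from row 1; 5 appends to row 2. P = [[1, 3, 4], [2, 5]].
Insert 6: appended to row 1. P = [[1, 3, 4, 6], [2, 5]].

So P = [[1, 3, 4, 6], [2, 5]].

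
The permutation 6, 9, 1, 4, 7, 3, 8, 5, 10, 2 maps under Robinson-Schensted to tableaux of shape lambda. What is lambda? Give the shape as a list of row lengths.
[5, 2, 2, 1]

Row-insert each entry into an empty tableau.

After inserting 6: P = [[6]].
After inserting 9: P = [[6, 9]].
After inserting 1: P = [[1, 9], [6]].
After inserting 4: P = [[1, 4], [6, 9]].
After inserting 7: P = [[1, 4, 7], [6, 9]].
After inserting 3: P = [[1, 3, 7], [4, 9], [6]].
After inserting 8: P = [[1, 3, 7, 8], [4, 9], [6]].
After inserting 5: P = [[1, 3, 5, 8], [4, 7], [6, 9]].
After inserting 10: P = [[1, 3, 5, 8, 10], [4, 7], [6, 9]].
After inserting 2: P = [[1, 2, 5, 8, 10], [3, 7], [4, 9], [6]].

The final insertion tableau P = [[1, 2, 5, 8, 10], [3, 7], [4, 9], [6]] has shape [5, 2, 2, 1].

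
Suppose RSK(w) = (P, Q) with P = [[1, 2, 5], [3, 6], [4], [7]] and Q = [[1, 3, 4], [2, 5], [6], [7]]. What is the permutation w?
Reverse RSK: for i = n, n-1, ..., 1, locate i in Q, remove the corresponding corner cell from P, and reverse-bump its entry up through P; the value ejected from row 1 is w(i).

So w = 4 1 3 7 6 5 2.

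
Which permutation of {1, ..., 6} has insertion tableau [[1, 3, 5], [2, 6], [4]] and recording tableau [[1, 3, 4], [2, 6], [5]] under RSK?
Reverse the RSK construction: for i from n down to 1, find the cell of Q containing i, remove the entry at that cell from P, and reverse-bump it up through P; the value ejected from row 1 is w(i).

Step i=6: Q has 6 at row 2, column 2; remove 6 from row 2 of P and reverse-bump: 6 enters row 1 and ejects 5. So w(6) = 5. P is now [[1, 3, 6], [2], [4]].
Step i=5: Q has 5 at row 3, column 1; remove 4 from row 3 of P and reverse-bump: 4 enters row 2 and ejects 2; 2 enters row 1 and ejects 1. So w(5) = 1. P is now [[2, 3, 6], [4]].
Step i=4: Q has 4 at row 1, column 3; remove that cell from P, ejecting 6. So w(4) = 6. P is now [[2, 3], [4]].
Step i=3: Q has 3 at row 1, column 2; remove that cell from P, ejecting 3. So w(3) = 3. P is now [[2], [4]].
Step i=2: Q has 2 at row 2, column 1; remove 4 from row 2 of P and reverse-bump: 4 enters row 1 and ejects 2. So w(2) = 2. P is now [[4]].
Step i=1: Q has 1 at row 1, column 1; remove that cell from P, ejecting 4. So w(1) = 4. P is now [].

So w = 4 2 3 6 1 5.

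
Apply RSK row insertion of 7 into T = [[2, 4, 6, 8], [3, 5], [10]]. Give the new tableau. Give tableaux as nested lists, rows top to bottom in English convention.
In row 1, 7 replaces 8 (the leftmost entry greater than 7); 8 is bumped to row 2. 8 is appended to row 2. The new tableau is [[2, 4, 6, 7], [3, 5, 8], [10]].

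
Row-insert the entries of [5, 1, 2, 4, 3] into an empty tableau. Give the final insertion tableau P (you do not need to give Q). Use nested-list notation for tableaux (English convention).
P = [[1, 2, 3], [4], [5]]

Insert 5: appended to row 1. P = [[5]].
Insert 1: 1 bumps 5 from row 1; 5 starts row 2. P = [[1], [5]].
Insert 2: appended to row 1. P = [[1, 2], [5]].
Insert 4: appended to row 1. P = [[1, 2, 4], [5]].
Insert 3: 3 bumps 4 from row 1; 4 bumps 5 from row 2; 5 starts row 3. P = [[1, 2, 3], [4], [5]].

So P = [[1, 2, 3], [4], [5]].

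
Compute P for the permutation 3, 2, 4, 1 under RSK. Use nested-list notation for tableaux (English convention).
P = [[1, 4], [2], [3]]

Insert 3: appended to row 1. P = [[3]].
Insert 2: 2 bumps 3 from row 1; 3 starts row 2. P = [[2], [3]].
Insert 4: appended to row 1. P = [[2, 4], [3]].
Insert 1: 1 bumps 2 from row 1; 2 bumps 3 from row 2; 3 starts row 3. P = [[1, 4], [2], [3]].

So P = [[1, 4], [2], [3]].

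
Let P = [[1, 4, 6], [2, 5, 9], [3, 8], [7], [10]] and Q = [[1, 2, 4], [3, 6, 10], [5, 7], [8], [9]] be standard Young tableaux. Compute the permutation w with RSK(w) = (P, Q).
Reverse the RSK construction: for i from n down to 1, find the cell of Q containing i, remove the entry at that cell from P, and reverse-bump it up through P; the value ejected from row 1 is w(i).

Step i=10: Q has 10 at row 2, column 3; remove 9 from row 2 of P and reverse-bump: 9 enters row 1 and ejects 6. So w(10) = 6. P is now [[1, 4, 9], [2, 5], [3, 8], [7], [10]].
Step i=9: Q has 9 at row 5, column 1; remove 10 from row 5 of P and reverse-bump: 10 enters row 4 and ejects 7; 7 enters row 3 and ejects 3; 3 enters row 2 and ejects 2; 2 enters row 1 and ejects 1. So w(9) = 1. P is now [[2, 4, 9], [3, 5], [7, 8], [10]].
Step i=8: Q has 8 at row 4, column 1; remove 10 from row 4 of P and reverse-bump: 10 enters row 3 and ejects 8; 8 enters row 2 and ejects 5; 5 enters row 1 and ejects 4. So w(8) = 4. P is now [[2, 5, 9], [3, 8], [7, 10]].
Step i=7: Q has 7 at row 3, column 2; remove 10 from row 3 of P and reverse-bump: 10 enters row 2 and ejects 8; 8 enters row 1 and ejects 5. So w(7) = 5. P is now [[2, 8, 9], [3, 10], [7]].
Step i=6: Q has 6 at row 2, column 2; remove 10 from row 2 of P and reverse-bump: 10 enters row 1 and ejects 9. So w(6) = 9. P is now [[2, 8, 10], [3], [7]].
Step i=5: Q has 5 at row 3, column 1; remove 7 from row 3 of P and reverse-bump: 7 enters row 2 and ejects 3; 3 enters row 1 and ejects 2. So w(5) = 2. P is now [[3, 8, 10], [7]].
Step i=4: Q has 4 at row 1, column 3; remove that cell from P, ejecting 10. So w(4) = 10. P is now [[3, 8], [7]].
Step i=3: Q has 3 at row 2, column 1; remove 7 from row 2 of P and reverse-bump: 7 enters row 1 and ejects 3. So w(3) = 3. P is now [[7, 8]].
Step i=2: Q has 2 at row 1, column 2; remove that cell from P, ejecting 8. So w(2) = 8. P is now [[7]].
Step i=1: Q has 1 at row 1, column 1; remove that cell from P, ejecting 7. So w(1) = 7. P is now [].

So w = 7 8 3 10 2 9 5 4 1 6.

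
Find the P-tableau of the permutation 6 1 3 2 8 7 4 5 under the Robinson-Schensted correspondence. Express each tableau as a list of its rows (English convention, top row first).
P = [[1, 2, 4, 5], [3, 7], [6, 8]]

Insert 6: appended to row 1. P = [[6]].
Insert 1: 1 bumps 6 from row 1; 6 starts row 2. P = [[1], [6]].
Insert 3: appended to row 1. P = [[1, 3], [6]].
Insert 2: 2 bumps 3 from row 1; 3 bumps 6 from row 2; 6 starts row 3. P = [[1, 2], [3], [6]].
Insert 8: appended to row 1. P = [[1, 2, 8], [3], [6]].
Insert 7: 7 bumps 8 from row 1; 8 appends to row 2. P = [[1, 2, 7], [3, 8], [6]].
Insert 4: 4 bumps 7 from row 1; 7 bumps 8 from row 2; 8 appends to row 3. P = [[1, 2, 4], [3, 7], [6, 8]].
Insert 5: appended to row 1. P = [[1, 2, 4, 5], [3, 7], [6, 8]].

So P = [[1, 2, 4, 5], [3, 7], [6, 8]].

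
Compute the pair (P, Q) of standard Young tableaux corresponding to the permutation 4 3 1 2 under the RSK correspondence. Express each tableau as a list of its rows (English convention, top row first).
Insert each entry of the permutation into P by Schensted row insertion, recording in Q the position of each new cell.

Insert 4: appended to row 1. P = [[4]], Q = [[1]].
Insert 3: 3 bumps 4 from row 1; 4 starts row 2. P = [[3], [4]], Q = [[1], [2]].
Insert 1: 1 bumps 3 from row 1; 3 bumps 4 from row 2; 4 starts row 3. P = [[1], [3], [4]], Q = [[1], [2], [3]].
Insert 2: appended to row 1. P = [[1, 2], [3], [4]], Q = [[1, 4], [2], [3]].

So P = [[1, 2], [3], [4]], Q = [[1, 4], [2], [3]].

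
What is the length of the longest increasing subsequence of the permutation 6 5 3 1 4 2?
2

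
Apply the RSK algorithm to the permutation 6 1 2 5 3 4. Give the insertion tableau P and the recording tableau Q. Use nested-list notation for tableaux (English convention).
Insert each entry of the permutation into P by Schensted row insertion, recording in Q the position of each new cell.

Insert 6: appended to row 1. P = [[6]].
Insert 1: 1 bumps 6 from row 1; 6 starts row 2. P = [[1], [6]].
Insert 2: appended to row 1. P = [[1, 2], [6]].
Insert 5: appended to row 1. P = [[1, 2, 5], [6]].
Insert 3: 3 bumps 5 from row 1; 5 bumps 6 from row 2; 6 starts row 3. P = [[1, 2, 3], [5], [6]].
Insert 4: appended to row 1. P = [[1, 2, 3, 4], [5], [6]].

So P = [[1, 2, 3, 4], [5], [6]], Q = [[1, 3, 4, 6], [2], [5]].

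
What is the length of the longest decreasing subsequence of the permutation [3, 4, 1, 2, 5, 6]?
2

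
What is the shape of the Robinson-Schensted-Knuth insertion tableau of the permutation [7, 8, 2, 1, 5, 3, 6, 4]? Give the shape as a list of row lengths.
Row-insert each entry into an empty tableau.

After inserting 7: P = [[7]].
After inserting 8: P = [[7, 8]].
After inserting 2: P = [[2, 8], [7]].
After inserting 1: P = [[1, 8], [2], [7]].
After inserting 5: P = [[1, 5], [2, 8], [7]].
After inserting 3: P = [[1, 3], [2, 5], [7, 8]].
After inserting 6: P = [[1, 3, 6], [2, 5], [7, 8]].
After inserting 4: P = [[1, 3, 4], [2, 5, 6], [7, 8]].

The final insertion tableau P = [[1, 3, 4], [2, 5, 6], [7, 8]] has shape [3, 3, 2].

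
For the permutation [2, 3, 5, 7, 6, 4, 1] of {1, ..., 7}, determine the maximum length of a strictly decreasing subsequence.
4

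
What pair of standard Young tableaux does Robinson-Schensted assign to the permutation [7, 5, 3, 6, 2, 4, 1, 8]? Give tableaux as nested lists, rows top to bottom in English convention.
Insert each entry of the permutation into P by Schensted row insertion, recording in Q the position of each new cell.

After inserting 7: P = [[7]].
After inserting 5: P = [[5], [7]].
After inserting 3: P = [[3], [5], [7]].
After inserting 6: P = [[3, 6], [5], [7]].
After inserting 2: P = [[2, 6], [3], [5], [7]].
After inserting 4: P = [[2, 4], [3, 6], [5], [7]].
After inserting 1: P = [[1, 4], [2, 6], [3], [5], [7]].
After inserting 8: P = [[1, 4, 8], [2, 6], [3], [5], [7]].

So P = [[1, 4, 8], [2, 6], [3], [5], [7]], Q = [[1, 4, 8], [2, 6], [3], [5], [7]].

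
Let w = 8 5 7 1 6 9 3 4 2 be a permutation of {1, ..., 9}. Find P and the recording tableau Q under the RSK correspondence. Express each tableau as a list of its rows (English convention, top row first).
P = [[1, 2, 4], [3, 6, 9], [5], [7], [8]], Q = [[1, 3, 6], [2, 5, 8], [4], [7], [9]]

Insert each entry of the permutation into P by Schensted row insertion, recording in Q the position of each new cell.

Insert 8: appended to row 1. P = [[8]].
Insert 5: 5 bumps 8 from row 1; 8 starts row 2. P = [[5], [8]].
Insert 7: appended to row 1. P = [[5, 7], [8]].
Insert 1: 1 bumps 5 from row 1; 5 bumps 8 from row 2; 8 starts row 3. P = [[1, 7], [5], [8]].
Insert 6: 6 bumps 7 from row 1; 7 appends to row 2. P = [[1, 6], [5, 7], [8]].
Insert 9: appended to row 1. P = [[1, 6, 9], [5, 7], [8]].
Insert 3: 3 bumps 6 from row 1; 6 bumps 7 from row 2; 7 bumps 8 from row 3; 8 starts row 4. P = [[1, 3, 9], [5, 6], [7], [8]].
Insert 4: 4 bumps 9 from row 1; 9 appends to row 2. P = [[1, 3, 4], [5, 6, 9], [7], [8]].
Insert 2: 2 bumps 3 from row 1; 3 bumps 5 from row 2; 5 bumps 7 from row 3; 7 bumps 8 from row 4; 8 starts row 5. P = [[1, 2, 4], [3, 6, 9], [5], [7], [8]].

So P = [[1, 2, 4], [3, 6, 9], [5], [7], [8]], Q = [[1, 3, 6], [2, 5, 8], [4], [7], [9]].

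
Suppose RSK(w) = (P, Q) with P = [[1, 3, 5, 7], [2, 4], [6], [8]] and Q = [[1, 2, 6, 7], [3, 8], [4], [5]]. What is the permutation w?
Reverse RSK: for i = n, n-1, ..., 1, locate i in Q, remove the corresponding corner cell from P, and reverse-bump its entry up through P; the value ejected from row 1 is w(i).

So w = 2 8 6 4 1 5 7 3.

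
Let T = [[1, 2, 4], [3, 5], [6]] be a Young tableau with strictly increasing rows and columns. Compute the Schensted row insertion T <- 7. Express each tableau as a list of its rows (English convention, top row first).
7 is larger than every entry of row 1, so it is appended to row 1. The new tableau is [[1, 2, 4, 7], [3, 5], [6]].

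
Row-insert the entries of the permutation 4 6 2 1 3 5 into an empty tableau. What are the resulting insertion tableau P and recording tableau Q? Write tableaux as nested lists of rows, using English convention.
Insert each entry of the permutation into P by Schensted row insertion, recording in Q the position of each new cell.

Insert 4: appended to row 1. P = [[4]], Q = [[1]].
Insert 6: appended to row 1. P = [[4, 6]], Q = [[1, 2]].
Insert 2: 2 bumps 4 from row 1; 4 starts row 2. P = [[2, 6], [4]], Q = [[1, 2], [3]].
Insert 1: 1 bumps 2 from row 1; 2 bumps 4 from row 2; 4 starts row 3. P = [[1, 6], [2], [4]], Q = [[1, 2], [3], [4]].
Insert 3: 3 bumps 6 from row 1; 6 appends to row 2. P = [[1, 3], [2, 6], [4]], Q = [[1, 2], [3, 5], [4]].
Insert 5: appended to row 1. P = [[1, 3, 5], [2, 6], [4]], Q = [[1, 2, 6], [3, 5], [4]].

So P = [[1, 3, 5], [2, 6], [4]], Q = [[1, 2, 6], [3, 5], [4]].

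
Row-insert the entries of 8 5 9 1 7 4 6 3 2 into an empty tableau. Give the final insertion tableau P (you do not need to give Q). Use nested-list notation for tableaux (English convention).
P = [[1, 2, 6], [3, 7], [4, 9], [5], [8]]

Insert 8: appended to row 1. P = [[8]].
Insert 5: 5 bumps 8 from row 1; 8 starts row 2. P = [[5], [8]].
Insert 9: appended to row 1. P = [[5, 9], [8]].
Insert 1: 1 bumps 5 from row 1; 5 bumps 8 from row 2; 8 starts row 3. P = [[1, 9], [5], [8]].
Insert 7: 7 bumps 9 from row 1; 9 appends to row 2. P = [[1, 7], [5, 9], [8]].
Insert 4: 4 bumps 7 from row 1; 7 bumps 9 from row 2; 9 appends to row 3. P = [[1, 4], [5, 7], [8, 9]].
Insert 6: appended to row 1. P = [[1, 4, 6], [5, 7], [8, 9]].
Insert 3: 3 bumps 4 from row 1; 4 bumps 5 from row 2; 5 bumps 8 from row 3; 8 starts row 4. P = [[1, 3, 6], [4, 7], [5, 9], [8]].
Insert 2: 2 bumps 3 from row 1; 3 bumps 4 from row 2; 4 bumps 5 from row 3; 5 bumps 8 from row 4; 8 starts row 5. P = [[1, 2, 6], [3, 7], [4, 9], [5], [8]].

So P = [[1, 2, 6], [3, 7], [4, 9], [5], [8]].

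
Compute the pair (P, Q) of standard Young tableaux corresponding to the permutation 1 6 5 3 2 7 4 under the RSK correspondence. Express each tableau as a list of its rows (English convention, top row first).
Insert each entry of the permutation into P by Schensted row insertion, recording in Q the position of each new cell.

Insert 1: appended to row 1. P = [[1]], Q = [[1]].
Insert 6: appended to row 1. P = [[1, 6]], Q = [[1, 2]].
Insert 5: 5 bumps 6 from row 1; 6 starts row 2. P = [[1, 5], [6]], Q = [[1, 2], [3]].
Insert 3: 3 bumps 5 from row 1; 5 bumps 6 from row 2; 6 starts row 3. P = [[1, 3], [5], [6]], Q = [[1, 2], [3], [4]].
Insert 2: 2 bumps 3 from row 1; 3 bumps 5 from row 2; 5 bumps 6 from row 3; 6 starts row 4. P = [[1, 2], [3], [5], [6]], Q = [[1, 2], [3], [4], [5]].
Insert 7: appended to row 1. P = [[1, 2, 7], [3], [5], [6]], Q = [[1, 2, 6], [3], [4], [5]].
Insert 4: 4 bumps 7 from row 1; 7 appends to row 2. P = [[1, 2, 4], [3, 7], [5], [6]], Q = [[1, 2, 6], [3, 7], [4], [5]].

So P = [[1, 2, 4], [3, 7], [5], [6]], Q = [[1, 2, 6], [3, 7], [4], [5]].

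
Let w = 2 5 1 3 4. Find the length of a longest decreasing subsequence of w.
2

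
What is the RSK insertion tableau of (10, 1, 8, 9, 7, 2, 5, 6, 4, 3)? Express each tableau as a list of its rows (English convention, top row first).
Insert 10: appended to row 1. P = [[10]].
Insert 1: 1 bumps 10 from row 1; 10 starts row 2. P = [[1], [10]].
Insert 8: appended to row 1. P = [[1, 8], [10]].
Insert 9: appended to row 1. P = [[1, 8, 9], [10]].
Insert 7: 7 bumps 8 from row 1; 8 bumps 10 from row 2; 10 starts row 3. P = [[1, 7, 9], [8], [10]].
Insert 2: 2 bumps 7 from row 1; 7 bumps 8 from row 2; 8 bumps 10 from row 3; 10 starts row 4. P = [[1, 2, 9], [7], [8], [10]].
Insert 5: 5 bumps 9 from row 1; 9 appends to row 2. P = [[1, 2, 5], [7, 9], [8], [10]].
Insert 6: appended to row 1. P = [[1, 2, 5, 6], [7, 9], [8], [10]].
Insert 4: 4 bumps 5 from row 1; 5 bumps 7 from row 2; 7 bumps 8 from row 3; 8 bumps 10 from row 4; 10 starts row 5. P = [[1, 2, 4, 6], [5, 9], [7], [8], [10]].
Insert 3: 3 bumps 4 from row 1; 4 bumps 5 from row 2; 5 bumps 7 from row 3; 7 bumps 8 from row 4; 8 bumps 10 from row 5; 10 starts row 6. P = [[1, 2, 3, 6], [4, 9], [5], [7], [8], [10]].

So P = [[1, 2, 3, 6], [4, 9], [5], [7], [8], [10]].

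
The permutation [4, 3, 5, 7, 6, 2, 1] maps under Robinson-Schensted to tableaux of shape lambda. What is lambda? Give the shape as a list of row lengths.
[3, 2, 1, 1]

Row-insert each entry into an empty tableau.

After inserting 4: P = [[4]].
After inserting 3: P = [[3], [4]].
After inserting 5: P = [[3, 5], [4]].
After inserting 7: P = [[3, 5, 7], [4]].
After inserting 6: P = [[3, 5, 6], [4, 7]].
After inserting 2: P = [[2, 5, 6], [3, 7], [4]].
After inserting 1: P = [[1, 5, 6], [2, 7], [3], [4]].

The final insertion tableau P = [[1, 5, 6], [2, 7], [3], [4]] has shape [3, 2, 1, 1].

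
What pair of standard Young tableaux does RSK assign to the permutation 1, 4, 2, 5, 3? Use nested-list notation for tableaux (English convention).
P = [[1, 2, 3], [4, 5]], Q = [[1, 2, 4], [3, 5]]

Insert each entry of the permutation into P by Schensted row insertion, recording in Q the position of each new cell.

Insert 1: appended to row 1. P = [[1]].
Insert 4: appended to row 1. P = [[1, 4]].
Insert 2: 2 bumps 4 from row 1; 4 starts row 2. P = [[1, 2], [4]].
Insert 5: appended to row 1. P = [[1, 2, 5], [4]].
Insert 3: 3 bumps 5 from row 1; 5 appends to row 2. P = [[1, 2, 3], [4, 5]].

So P = [[1, 2, 3], [4, 5]], Q = [[1, 2, 4], [3, 5]].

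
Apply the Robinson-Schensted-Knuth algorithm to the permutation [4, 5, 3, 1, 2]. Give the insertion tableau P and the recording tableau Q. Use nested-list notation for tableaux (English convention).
P = [[1, 2], [3, 5], [4]], Q = [[1, 2], [3, 5], [4]]

Insert each entry of the permutation into P by Schensted row insertion, recording in Q the position of each new cell.

After inserting 4: P = [[4]].
After inserting 5: P = [[4, 5]].
After inserting 3: P = [[3, 5], [4]].
After inserting 1: P = [[1, 5], [3], [4]].
After inserting 2: P = [[1, 2], [3, 5], [4]].

So P = [[1, 2], [3, 5], [4]], Q = [[1, 2], [3, 5], [4]].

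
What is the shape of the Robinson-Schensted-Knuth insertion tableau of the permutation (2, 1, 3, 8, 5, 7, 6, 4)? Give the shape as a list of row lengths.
Row-insert each entry into an empty tableau.

After inserting 2: P = [[2]].
After inserting 1: P = [[1], [2]].
After inserting 3: P = [[1, 3], [2]].
After inserting 8: P = [[1, 3, 8], [2]].
After inserting 5: P = [[1, 3, 5], [2, 8]].
After inserting 7: P = [[1, 3, 5, 7], [2, 8]].
After inserting 6: P = [[1, 3, 5, 6], [2, 7], [8]].
After inserting 4: P = [[1, 3, 4, 6], [2, 5], [7], [8]].

The final insertion tableau P = [[1, 3, 4, 6], [2, 5], [7], [8]] has shape [4, 2, 1, 1].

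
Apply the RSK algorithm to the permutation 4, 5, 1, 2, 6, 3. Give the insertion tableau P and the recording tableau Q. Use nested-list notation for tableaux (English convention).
Insert each entry of the permutation into P by Schensted row insertion, recording in Q the position of each new cell.

Insert 4: appended to row 1. P = [[4]], Q = [[1]].
Insert 5: appended to row 1. P = [[4, 5]], Q = [[1, 2]].
Insert 1: 1 bumps 4 from row 1; 4 starts row 2. P = [[1, 5], [4]], Q = [[1, 2], [3]].
Insert 2: 2 bumps 5 from row 1; 5 appends to row 2. P = [[1, 2], [4, 5]], Q = [[1, 2], [3, 4]].
Insert 6: appended to row 1. P = [[1, 2, 6], [4, 5]], Q = [[1, 2, 5], [3, 4]].
Insert 3: 3 bumps 6 from row 1; 6 appends to row 2. P = [[1, 2, 3], [4, 5, 6]], Q = [[1, 2, 5], [3, 4, 6]].

So P = [[1, 2, 3], [4, 5, 6]], Q = [[1, 2, 5], [3, 4, 6]].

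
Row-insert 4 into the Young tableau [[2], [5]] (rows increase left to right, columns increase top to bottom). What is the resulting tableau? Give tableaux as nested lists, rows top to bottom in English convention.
[[2, 4], [5]]

4 is larger than every entry of row 1, so it is appended to row 1. The new tableau is [[2, 4], [5]].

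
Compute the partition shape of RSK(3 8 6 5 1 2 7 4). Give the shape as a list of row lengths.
RSK row insertion gives P = [[1, 2, 4], [3, 5, 7], [6], [8]], which has shape [3, 3, 1, 1].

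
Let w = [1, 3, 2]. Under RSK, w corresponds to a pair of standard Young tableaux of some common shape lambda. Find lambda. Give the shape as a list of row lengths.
[2, 1]

Row-insert each entry into an empty tableau.

After inserting 1: P = [[1]].
After inserting 3: P = [[1, 3]].
After inserting 2: P = [[1, 2], [3]].

The final insertion tableau P = [[1, 2], [3]] has shape [2, 1].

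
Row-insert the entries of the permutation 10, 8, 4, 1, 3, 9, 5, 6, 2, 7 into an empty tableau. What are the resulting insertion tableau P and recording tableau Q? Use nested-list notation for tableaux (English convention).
Insert each entry of the permutation into P by Schensted row insertion, recording in Q the position of each new cell.

Insert 10: appended to row 1. P = [[10]], Q = [[1]].
Insert 8: 8 bumps 10 from row 1; 10 starts row 2. P = [[8], [10]], Q = [[1], [2]].
Insert 4: 4 bumps 8 from row 1; 8 bumps 10 from row 2; 10 starts row 3. P = [[4], [8], [10]], Q = [[1], [2], [3]].
Insert 1: 1 bumps 4 from row 1; 4 bumps 8 from row 2; 8 bumps 10 from row 3; 10 starts row 4. P = [[1], [4], [8], [10]], Q = [[1], [2], [3], [4]].
Insert 3: appended to row 1. P = [[1, 3], [4], [8], [10]], Q = [[1, 5], [2], [3], [4]].
Insert 9: appended to row 1. P = [[1, 3, 9], [4], [8], [10]], Q = [[1, 5, 6], [2], [3], [4]].
Insert 5: 5 bumps 9 from row 1; 9 appends to row 2. P = [[1, 3, 5], [4, 9], [8], [10]], Q = [[1, 5, 6], [2, 7], [3], [4]].
Insert 6: appended to row 1. P = [[1, 3, 5, 6], [4, 9], [8], [10]], Q = [[1, 5, 6, 8], [2, 7], [3], [4]].
Insert 2: 2 bumps 3 from row 1; 3 bumps 4 from row 2; 4 bumps 8 from row 3; 8 bumps 10 from row 4; 10 starts row 5. P = [[1, 2, 5, 6], [3, 9], [4], [8], [10]], Q = [[1, 5, 6, 8], [2, 7], [3], [4], [9]].
Insert 7: appended to row 1. P = [[1, 2, 5, 6, 7], [3, 9], [4], [8], [10]], Q = [[1, 5, 6, 8, 10], [2, 7], [3], [4], [9]].

So P = [[1, 2, 5, 6, 7], [3, 9], [4], [8], [10]], Q = [[1, 5, 6, 8, 10], [2, 7], [3], [4], [9]].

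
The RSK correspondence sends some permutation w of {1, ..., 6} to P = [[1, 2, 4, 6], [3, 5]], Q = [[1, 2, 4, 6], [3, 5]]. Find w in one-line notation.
1 3 2 5 4 6

Reverse the RSK construction: for i from n down to 1, find the cell of Q containing i, remove the entry at that cell from P, and reverse-bump it up through P; the value ejected from row 1 is w(i).

Step i=6: Q has 6 at row 1, column 4; remove that cell from P, ejecting 6. So w(6) = 6. P is now [[1, 2, 4], [3, 5]].
Step i=5: Q has 5 at row 2, column 2; remove 5 from row 2 of P and reverse-bump: 5 enters row 1 and ejects 4. So w(5) = 4. P is now [[1, 2, 5], [3]].
Step i=4: Q has 4 at row 1, column 3; remove that cell from P, ejecting 5. So w(4) = 5. P is now [[1, 2], [3]].
Step i=3: Q has 3 at row 2, column 1; remove 3 from row 2 of P and reverse-bump: 3 enters row 1 and ejects 2. So w(3) = 2. P is now [[1, 3]].
Step i=2: Q has 2 at row 1, column 2; remove that cell from P, ejecting 3. So w(2) = 3. P is now [[1]].
Step i=1: Q has 1 at row 1, column 1; remove that cell from P, ejecting 1. So w(1) = 1. P is now [].

So w = 1 3 2 5 4 6.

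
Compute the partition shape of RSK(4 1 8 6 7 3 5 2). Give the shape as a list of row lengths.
Row-insert each entry into an empty tableau.

After inserting 4: P = [[4]].
After inserting 1: P = [[1], [4]].
After inserting 8: P = [[1, 8], [4]].
After inserting 6: P = [[1, 6], [4, 8]].
After inserting 7: P = [[1, 6, 7], [4, 8]].
After inserting 3: P = [[1, 3, 7], [4, 6], [8]].
After inserting 5: P = [[1, 3, 5], [4, 6, 7], [8]].
After inserting 2: P = [[1, 2, 5], [3, 6, 7], [4], [8]].

The final insertion tableau P = [[1, 2, 5], [3, 6, 7], [4], [8]] has shape [3, 3, 1, 1].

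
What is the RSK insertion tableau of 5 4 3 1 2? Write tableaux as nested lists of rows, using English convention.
Insert 5: appended to row 1. P = [[5]].
Insert 4: 4 bumps 5 from row 1; 5 starts row 2. P = [[4], [5]].
Insert 3: 3 bumps 4 from row 1; 4 bumps 5 from row 2; 5 starts row 3. P = [[3], [4], [5]].
Insert 1: 1 bumps 3 from row 1; 3 bumps 4 from row 2; 4 bumps 5 from row 3; 5 starts row 4. P = [[1], [3], [4], [5]].
Insert 2: appended to row 1. P = [[1, 2], [3], [4], [5]].

So P = [[1, 2], [3], [4], [5]].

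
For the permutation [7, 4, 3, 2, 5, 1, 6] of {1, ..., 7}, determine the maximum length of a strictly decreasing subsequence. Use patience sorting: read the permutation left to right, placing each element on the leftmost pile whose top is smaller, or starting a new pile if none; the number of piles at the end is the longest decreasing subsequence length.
7: new pile. tops = [7]
4: new pile. tops = [7, 4]
3: new pile. tops = [7, 4, 3]
2: new pile. tops = [7, 4, 3, 2]
5: onto pile 2 (replacing 4). tops = [7, 5, 3, 2]
1: new pile. tops = [7, 5, 3, 2, 1]
6: onto pile 2 (replacing 5). tops = [7, 6, 3, 2, 1]

5 piles, so the longest decreasing subsequence has length 5.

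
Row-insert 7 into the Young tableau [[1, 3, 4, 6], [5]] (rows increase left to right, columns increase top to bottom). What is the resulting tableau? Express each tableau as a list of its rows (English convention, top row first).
[[1, 3, 4, 6, 7], [5]]

7 is larger than every entry of row 1, so it is appended to row 1. The new tableau is [[1, 3, 4, 6, 7], [5]].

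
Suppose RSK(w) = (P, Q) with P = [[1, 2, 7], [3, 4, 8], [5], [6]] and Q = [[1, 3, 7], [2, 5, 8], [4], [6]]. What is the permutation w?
6 3 5 1 4 2 8 7

Reverse RSK: for i = n, n-1, ..., 1, locate i in Q, remove the corresponding corner cell from P, and reverse-bump its entry up through P; the value ejected from row 1 is w(i).

So w = 6 3 5 1 4 2 8 7.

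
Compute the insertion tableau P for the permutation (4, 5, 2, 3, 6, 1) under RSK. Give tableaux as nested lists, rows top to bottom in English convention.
P = [[1, 3, 6], [2, 5], [4]]

Insert 4: appended to row 1. P = [[4]].
Insert 5: appended to row 1. P = [[4, 5]].
Insert 2: 2 bumps 4 from row 1; 4 starts row 2. P = [[2, 5], [4]].
Insert 3: 3 bumps 5 from row 1; 5 appends to row 2. P = [[2, 3], [4, 5]].
Insert 6: appended to row 1. P = [[2, 3, 6], [4, 5]].
Insert 1: 1 bumps 2 from row 1; 2 bumps 4 from row 2; 4 starts row 3. P = [[1, 3, 6], [2, 5], [4]].

So P = [[1, 3, 6], [2, 5], [4]].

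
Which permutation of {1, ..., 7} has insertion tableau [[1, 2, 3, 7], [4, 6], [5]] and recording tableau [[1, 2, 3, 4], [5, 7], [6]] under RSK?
Reverse the RSK construction: for i from n down to 1, find the cell of Q containing i, remove the entry at that cell from P, and reverse-bump it up through P; the value ejected from row 1 is w(i).

Step i=7: Q has 7 at row 2, column 2; remove 6 from row 2 of P and reverse-bump: 6 enters row 1 and ejects 3. So w(7) = 3. P is now [[1, 2, 6, 7], [4], [5]].
Step i=6: Q has 6 at row 3, column 1; remove 5 from row 3 of P and reverse-bump: 5 enters row 2 and ejects 4; 4 enters row 1 and ejects 2. So w(6) = 2. P is now [[1, 4, 6, 7], [5]].
Step i=5: Q has 5 at row 2, column 1; remove 5 from row 2 of P and reverse-bump: 5 enters row 1 and ejects 4. So w(5) = 4. P is now [[1, 5, 6, 7]].
Step i=4: Q has 4 at row 1, column 4; remove that cell from P, ejecting 7. So w(4) = 7. P is now [[1, 5, 6]].
Step i=3: Q has 3 at row 1, column 3; remove that cell from P, ejecting 6. So w(3) = 6. P is now [[1, 5]].
Step i=2: Q has 2 at row 1, column 2; remove that cell from P, ejecting 5. So w(2) = 5. P is now [[1]].
Step i=1: Q has 1 at row 1, column 1; remove that cell from P, ejecting 1. So w(1) = 1. P is now [].

So w = 1 5 6 7 4 2 3.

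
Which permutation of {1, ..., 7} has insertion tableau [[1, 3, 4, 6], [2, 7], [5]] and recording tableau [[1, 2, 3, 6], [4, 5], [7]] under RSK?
2 5 7 3 4 6 1

Reverse RSK: for i = n, n-1, ..., 1, locate i in Q, remove the corresponding corner cell from P, and reverse-bump its entry up through P; the value ejected from row 1 is w(i).

So w = 2 5 7 3 4 6 1.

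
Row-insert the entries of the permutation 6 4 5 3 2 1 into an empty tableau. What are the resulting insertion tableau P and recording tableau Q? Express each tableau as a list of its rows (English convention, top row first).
P = [[1, 5], [2], [3], [4], [6]], Q = [[1, 3], [2], [4], [5], [6]]

Insert each entry of the permutation into P by Schensted row insertion, recording in Q the position of each new cell.

Insert 6: appended to row 1. P = [[6]].
Insert 4: 4 bumps 6 from row 1; 6 starts row 2. P = [[4], [6]].
Insert 5: appended to row 1. P = [[4, 5], [6]].
Insert 3: 3 bumps 4 from row 1; 4 bumps 6 from row 2; 6 starts row 3. P = [[3, 5], [4], [6]].
Insert 2: 2 bumps 3 from row 1; 3 bumps 4 from row 2; 4 bumps 6 from row 3; 6 starts row 4. P = [[2, 5], [3], [4], [6]].
Insert 1: 1 bumps 2 from row 1; 2 bumps 3 from row 2; 3 bumps 4 from row 3; 4 bumps 6 from row 4; 6 starts row 5. P = [[1, 5], [2], [3], [4], [6]].

So P = [[1, 5], [2], [3], [4], [6]], Q = [[1, 3], [2], [4], [5], [6]].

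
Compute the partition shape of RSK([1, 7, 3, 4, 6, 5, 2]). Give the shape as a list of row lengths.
Row-insert each entry into an empty tableau.

After inserting 1: P = [[1]].
After inserting 7: P = [[1, 7]].
After inserting 3: P = [[1, 3], [7]].
After inserting 4: P = [[1, 3, 4], [7]].
After inserting 6: P = [[1, 3, 4, 6], [7]].
After inserting 5: P = [[1, 3, 4, 5], [6], [7]].
After inserting 2: P = [[1, 2, 4, 5], [3], [6], [7]].

The final insertion tableau P = [[1, 2, 4, 5], [3], [6], [7]] has shape [4, 1, 1, 1].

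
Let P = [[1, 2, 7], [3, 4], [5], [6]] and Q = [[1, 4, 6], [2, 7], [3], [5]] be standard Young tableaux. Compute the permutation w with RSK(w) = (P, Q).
Reverse RSK: for i = n, n-1, ..., 1, locate i in Q, remove the corresponding corner cell from P, and reverse-bump its entry up through P; the value ejected from row 1 is w(i).

So w = 6 5 3 4 1 7 2.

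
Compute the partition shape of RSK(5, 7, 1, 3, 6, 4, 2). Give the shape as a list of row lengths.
RSK row insertion gives P = [[1, 2, 4], [3, 6], [5], [7]], which has shape [3, 2, 1, 1].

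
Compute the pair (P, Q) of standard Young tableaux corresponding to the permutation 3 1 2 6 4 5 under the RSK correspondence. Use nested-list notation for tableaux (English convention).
P = [[1, 2, 4, 5], [3, 6]], Q = [[1, 3, 4, 6], [2, 5]]

Insert each entry of the permutation into P by Schensted row insertion, recording in Q the position of each new cell.

After inserting 3: P = [[3]].
After inserting 1: P = [[1], [3]].
After inserting 2: P = [[1, 2], [3]].
After inserting 6: P = [[1, 2, 6], [3]].
After inserting 4: P = [[1, 2, 4], [3, 6]].
After inserting 5: P = [[1, 2, 4, 5], [3, 6]].

So P = [[1, 2, 4, 5], [3, 6]], Q = [[1, 3, 4, 6], [2, 5]].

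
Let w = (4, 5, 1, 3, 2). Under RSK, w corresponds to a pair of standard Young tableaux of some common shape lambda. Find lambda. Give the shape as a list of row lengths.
Row-insert each entry into an empty tableau.

After inserting 4: P = [[4]].
After inserting 5: P = [[4, 5]].
After inserting 1: P = [[1, 5], [4]].
After inserting 3: P = [[1, 3], [4, 5]].
After inserting 2: P = [[1, 2], [3, 5], [4]].

The final insertion tableau P = [[1, 2], [3, 5], [4]] has shape [2, 2, 1].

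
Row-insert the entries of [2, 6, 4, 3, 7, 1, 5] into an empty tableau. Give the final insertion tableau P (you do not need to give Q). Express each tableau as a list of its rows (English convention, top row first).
Insert 2: appended to row 1. P = [[2]].
Insert 6: appended to row 1. P = [[2, 6]].
Insert 4: 4 bumps 6 from row 1; 6 starts row 2. P = [[2, 4], [6]].
Insert 3: 3 bumps 4 from row 1; 4 bumps 6 from row 2; 6 starts row 3. P = [[2, 3], [4], [6]].
Insert 7: appended to row 1. P = [[2, 3, 7], [4], [6]].
Insert 1: 1 bumps 2 from row 1; 2 bumps 4 from row 2; 4 bumps 6 from row 3; 6 starts row 4. P = [[1, 3, 7], [2], [4], [6]].
Insert 5: 5 bumps 7 from row 1; 7 appends to row 2. P = [[1, 3, 5], [2, 7], [4], [6]].

So P = [[1, 3, 5], [2, 7], [4], [6]].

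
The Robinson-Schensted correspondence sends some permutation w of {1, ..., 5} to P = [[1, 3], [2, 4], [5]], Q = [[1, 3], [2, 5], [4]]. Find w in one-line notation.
Reverse RSK: for i = n, n-1, ..., 1, locate i in Q, remove the corresponding corner cell from P, and reverse-bump its entry up through P; the value ejected from row 1 is w(i).

So w = 5 2 4 1 3.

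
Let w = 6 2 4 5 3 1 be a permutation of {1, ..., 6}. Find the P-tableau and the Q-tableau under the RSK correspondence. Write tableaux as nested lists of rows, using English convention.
P = [[1, 3, 5], [2], [4], [6]], Q = [[1, 3, 4], [2], [5], [6]]

Insert each entry of the permutation into P by Schensted row insertion, recording in Q the position of each new cell.

After inserting 6: P = [[6]].
After inserting 2: P = [[2], [6]].
After inserting 4: P = [[2, 4], [6]].
After inserting 5: P = [[2, 4, 5], [6]].
After inserting 3: P = [[2, 3, 5], [4], [6]].
After inserting 1: P = [[1, 3, 5], [2], [4], [6]].

So P = [[1, 3, 5], [2], [4], [6]], Q = [[1, 3, 4], [2], [5], [6]].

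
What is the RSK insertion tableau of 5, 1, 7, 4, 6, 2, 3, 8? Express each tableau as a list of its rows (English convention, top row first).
Insert 5: appended to row 1. P = [[5]].
Insert 1: 1 bumps 5 from row 1; 5 starts row 2. P = [[1], [5]].
Insert 7: appended to row 1. P = [[1, 7], [5]].
Insert 4: 4 bumps 7 from row 1; 7 appends to row 2. P = [[1, 4], [5, 7]].
Insert 6: appended to row 1. P = [[1, 4, 6], [5, 7]].
Insert 2: 2 bumps 4 from row 1; 4 bumps 5 from row 2; 5 starts row 3. P = [[1, 2, 6], [4, 7], [5]].
Insert 3: 3 bumps 6 from row 1; 6 bumps 7 from row 2; 7 appends to row 3. P = [[1, 2, 3], [4, 6], [5, 7]].
Insert 8: appended to row 1. P = [[1, 2, 3, 8], [4, 6], [5, 7]].

So P = [[1, 2, 3, 8], [4, 6], [5, 7]].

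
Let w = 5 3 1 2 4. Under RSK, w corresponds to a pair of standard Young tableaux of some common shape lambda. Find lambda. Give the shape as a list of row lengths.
[3, 1, 1]

RSK row insertion gives P = [[1, 2, 4], [3], [5]], which has shape [3, 1, 1].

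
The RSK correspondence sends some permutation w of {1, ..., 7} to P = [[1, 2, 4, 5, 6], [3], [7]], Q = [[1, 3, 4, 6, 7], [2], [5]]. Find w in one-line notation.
7 1 3 4 2 5 6

Reverse the RSK construction: for i from n down to 1, find the cell of Q containing i, remove the entry at that cell from P, and reverse-bump it up through P; the value ejected from row 1 is w(i).

Step i=7: Q has 7 at row 1, column 5; remove that cell from P, ejecting 6. So w(7) = 6. P is now [[1, 2, 4, 5], [3], [7]].
Step i=6: Q has 6 at row 1, column 4; remove that cell from P, ejecting 5. So w(6) = 5. P is now [[1, 2, 4], [3], [7]].
Step i=5: Q has 5 at row 3, column 1; remove 7 from row 3 of P and reverse-bump: 7 enters row 2 and ejects 3; 3 enters row 1 and ejects 2. So w(5) = 2. P is now [[1, 3, 4], [7]].
Step i=4: Q has 4 at row 1, column 3; remove that cell from P, ejecting 4. So w(4) = 4. P is now [[1, 3], [7]].
Step i=3: Q has 3 at row 1, column 2; remove that cell from P, ejecting 3. So w(3) = 3. P is now [[1], [7]].
Step i=2: Q has 2 at row 2, column 1; remove 7 from row 2 of P and reverse-bump: 7 enters row 1 and ejects 1. So w(2) = 1. P is now [[7]].
Step i=1: Q has 1 at row 1, column 1; remove that cell from P, ejecting 7. So w(1) = 7. P is now [].

So w = 7 1 3 4 2 5 6.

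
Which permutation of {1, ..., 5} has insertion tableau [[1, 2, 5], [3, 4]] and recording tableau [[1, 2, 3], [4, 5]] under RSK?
3 4 5 1 2

Reverse RSK: for i = n, n-1, ..., 1, locate i in Q, remove the corresponding corner cell from P, and reverse-bump its entry up through P; the value ejected from row 1 is w(i).

So w = 3 4 5 1 2.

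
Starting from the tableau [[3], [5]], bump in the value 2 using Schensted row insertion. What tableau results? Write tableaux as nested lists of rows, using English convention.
In row 1, 2 replaces 3 (the leftmost entry greater than 2); 3 is bumped to row 2. In row 2, 3 replaces 5 (the leftmost entry greater than 3); 5 is bumped to row 3. 5 starts a new row 3. The new tableau is [[2], [3], [5]].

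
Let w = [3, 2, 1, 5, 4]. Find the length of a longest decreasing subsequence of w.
3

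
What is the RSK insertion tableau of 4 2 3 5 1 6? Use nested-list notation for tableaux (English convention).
Insert 4: appended to row 1. P = [[4]].
Insert 2: 2 bumps 4 from row 1; 4 starts row 2. P = [[2], [4]].
Insert 3: appended to row 1. P = [[2, 3], [4]].
Insert 5: appended to row 1. P = [[2, 3, 5], [4]].
Insert 1: 1 bumps 2 from row 1; 2 bumps 4 from row 2; 4 starts row 3. P = [[1, 3, 5], [2], [4]].
Insert 6: appended to row 1. P = [[1, 3, 5, 6], [2], [4]].

So P = [[1, 3, 5, 6], [2], [4]].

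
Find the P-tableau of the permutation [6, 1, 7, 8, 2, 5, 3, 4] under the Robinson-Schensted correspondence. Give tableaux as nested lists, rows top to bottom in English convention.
Insert 6: appended to row 1. P = [[6]].
Insert 1: 1 bumps 6 from row 1; 6 starts row 2. P = [[1], [6]].
Insert 7: appended to row 1. P = [[1, 7], [6]].
Insert 8: appended to row 1. P = [[1, 7, 8], [6]].
Insert 2: 2 bumps 7 from row 1; 7 appends to row 2. P = [[1, 2, 8], [6, 7]].
Insert 5: 5 bumps 8 from row 1; 8 appends to row 2. P = [[1, 2, 5], [6, 7, 8]].
Insert 3: 3 bumps 5 from row 1; 5 bumps 6 from row 2; 6 starts row 3. P = [[1, 2, 3], [5, 7, 8], [6]].
Insert 4: appended to row 1. P = [[1, 2, 3, 4], [5, 7, 8], [6]].

So P = [[1, 2, 3, 4], [5, 7, 8], [6]].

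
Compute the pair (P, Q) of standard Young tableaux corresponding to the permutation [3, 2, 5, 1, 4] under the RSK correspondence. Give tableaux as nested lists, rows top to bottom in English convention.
Insert each entry of the permutation into P by Schensted row insertion, recording in Q the position of each new cell.

Insert 3: appended to row 1. P = [[3]], Q = [[1]].
Insert 2: 2 bumps 3 from row 1; 3 starts row 2. P = [[2], [3]], Q = [[1], [2]].
Insert 5: appended to row 1. P = [[2, 5], [3]], Q = [[1, 3], [2]].
Insert 1: 1 bumps 2 from row 1; 2 bumps 3 from row 2; 3 starts row 3. P = [[1, 5], [2], [3]], Q = [[1, 3], [2], [4]].
Insert 4: 4 bumps 5 from row 1; 5 appends to row 2. P = [[1, 4], [2, 5], [3]], Q = [[1, 3], [2, 5], [4]].

So P = [[1, 4], [2, 5], [3]], Q = [[1, 3], [2, 5], [4]].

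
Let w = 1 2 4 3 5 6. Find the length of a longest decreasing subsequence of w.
2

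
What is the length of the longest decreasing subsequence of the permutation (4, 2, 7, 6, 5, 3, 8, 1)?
5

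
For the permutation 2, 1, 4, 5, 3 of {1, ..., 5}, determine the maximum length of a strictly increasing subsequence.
3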